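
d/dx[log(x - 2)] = 1/(x - 2)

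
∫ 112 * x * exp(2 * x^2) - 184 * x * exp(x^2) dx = (28*exp(x^2) - 92)*exp(x^2) + C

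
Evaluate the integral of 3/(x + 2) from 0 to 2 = 3*log(2)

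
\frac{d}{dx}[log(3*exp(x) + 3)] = exp(x)/(exp(x) + 1)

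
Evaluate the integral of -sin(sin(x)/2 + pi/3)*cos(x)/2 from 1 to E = -cos(sin(1)/2 + pi/3) + cos(sin(E)/2 + pi/3)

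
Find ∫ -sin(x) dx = cos(x) + C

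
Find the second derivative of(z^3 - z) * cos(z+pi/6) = -z^3*cos(z + pi/6) - 6*z^2*sin(z + pi/6) + 7*z*cos(z + pi/6) + 2*sin(z + pi/6)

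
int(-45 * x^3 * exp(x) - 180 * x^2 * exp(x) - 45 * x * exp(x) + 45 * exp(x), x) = 45*x*(-x^2 - x + 1)*exp(x) + C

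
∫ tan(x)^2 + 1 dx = tan(x) + C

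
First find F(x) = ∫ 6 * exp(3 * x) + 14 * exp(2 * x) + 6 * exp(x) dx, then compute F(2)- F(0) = -18 - 2*exp(2) + (1 + exp(2))^2 + 2*(1 + exp(2))^3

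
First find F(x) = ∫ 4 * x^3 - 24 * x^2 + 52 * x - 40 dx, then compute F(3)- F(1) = 0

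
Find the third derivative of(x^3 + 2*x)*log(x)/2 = (6*x^2*log(x) + 11*x^2 - 2)/(2*x^2)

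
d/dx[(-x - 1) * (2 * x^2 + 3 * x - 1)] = -6*x^2 - 10*x - 2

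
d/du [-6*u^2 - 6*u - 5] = -12*u - 6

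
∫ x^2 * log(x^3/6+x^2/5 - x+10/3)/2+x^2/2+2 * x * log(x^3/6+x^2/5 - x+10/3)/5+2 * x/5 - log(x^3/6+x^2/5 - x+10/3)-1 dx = (5*x^3 + 6*x^2 - 30*x + 100)*log(x^3/6 + x^2/5 - x + 10/3)/30 + C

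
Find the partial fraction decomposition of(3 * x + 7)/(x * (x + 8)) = 17/(8*(x + 8)) + 7/(8*x)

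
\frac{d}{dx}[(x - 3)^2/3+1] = 2*x/3 - 2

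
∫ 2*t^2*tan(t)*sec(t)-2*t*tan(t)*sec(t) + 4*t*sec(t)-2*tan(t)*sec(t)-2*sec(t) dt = 2*(t^2 - t - 1)*sec(t) + C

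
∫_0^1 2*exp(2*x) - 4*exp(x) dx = -1 + (-2 + E)^2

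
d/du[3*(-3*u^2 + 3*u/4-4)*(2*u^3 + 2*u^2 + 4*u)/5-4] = -18*u^4 - 54*u^3/5 - 333*u^2/10 - 6*u - 48/5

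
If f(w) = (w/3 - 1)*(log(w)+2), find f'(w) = (w*log(w) + 3*w - 3)/(3*w)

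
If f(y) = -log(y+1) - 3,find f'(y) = -1/(y + 1)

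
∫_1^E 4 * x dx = -2 + 2*exp(2)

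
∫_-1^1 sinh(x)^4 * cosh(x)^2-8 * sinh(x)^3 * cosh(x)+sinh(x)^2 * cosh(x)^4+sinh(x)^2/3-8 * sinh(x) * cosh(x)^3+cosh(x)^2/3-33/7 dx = -66/7 + sinh(2)/3 + 2*sinh(1)^3*cosh(1)^3/3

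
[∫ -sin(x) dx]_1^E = cos(E) - cos(1)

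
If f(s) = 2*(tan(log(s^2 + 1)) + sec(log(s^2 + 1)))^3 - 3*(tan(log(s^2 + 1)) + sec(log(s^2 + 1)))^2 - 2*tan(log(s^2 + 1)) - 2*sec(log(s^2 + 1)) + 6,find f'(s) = 4*s*(sin(log(s^2 + 1)) + 1)^2*(4*sin(log(s^2 + 1))/cos(log(s^2 + 1)) - 3 + 2/cos(log(s^2 + 1)))/((s^2 + 1)*cos(log(s^2 + 1))^3)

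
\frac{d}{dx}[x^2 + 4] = 2*x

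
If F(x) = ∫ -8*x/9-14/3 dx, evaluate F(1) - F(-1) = -28/3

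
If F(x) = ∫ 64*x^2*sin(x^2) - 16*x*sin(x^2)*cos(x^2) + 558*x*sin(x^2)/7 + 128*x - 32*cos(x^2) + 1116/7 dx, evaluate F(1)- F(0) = -503*cos(1)/7 - 4*sin(1)^2 + 1843/7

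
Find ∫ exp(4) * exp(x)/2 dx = exp(x + 4)/2 + C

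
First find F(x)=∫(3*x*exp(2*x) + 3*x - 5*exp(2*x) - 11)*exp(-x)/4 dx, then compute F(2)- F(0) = -exp(2)/2 + exp(-2)/2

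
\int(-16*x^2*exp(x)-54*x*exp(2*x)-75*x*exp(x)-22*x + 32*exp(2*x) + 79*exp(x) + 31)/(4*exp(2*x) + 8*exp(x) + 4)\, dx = ((exp(x) + 1)*(-11*x^2 + 31*x + 48) + (-16*x^2 + x + 16)*exp(x))/(4*(exp(x) + 1)) + C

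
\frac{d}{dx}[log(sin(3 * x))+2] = 3/tan(3*x)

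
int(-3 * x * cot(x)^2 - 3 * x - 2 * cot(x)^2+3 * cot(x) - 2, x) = (3*x + 2)*cot(x) + C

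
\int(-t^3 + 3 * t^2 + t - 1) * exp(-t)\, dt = (t^3 - t)*exp(-t) + C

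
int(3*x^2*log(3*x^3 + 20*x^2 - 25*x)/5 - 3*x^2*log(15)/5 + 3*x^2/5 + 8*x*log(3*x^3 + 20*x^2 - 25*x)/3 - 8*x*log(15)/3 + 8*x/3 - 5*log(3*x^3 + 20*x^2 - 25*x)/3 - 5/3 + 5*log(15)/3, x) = x*(3*x^2 + 20*x - 25)*log(x*(3*x^2 + 20*x - 25)/15)/15 + C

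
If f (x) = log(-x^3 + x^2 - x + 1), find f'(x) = (3*x^2 - 2*x + 1)/(x^3 - x^2 + x - 1)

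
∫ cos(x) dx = sin(x) + C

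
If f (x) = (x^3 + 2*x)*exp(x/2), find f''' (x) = x^3*exp(x/2)/8 + 9*x^2*exp(x/2)/4 + 37*x*exp(x/2)/4 + 15*exp(x/2)/2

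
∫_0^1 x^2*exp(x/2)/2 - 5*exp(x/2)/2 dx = -3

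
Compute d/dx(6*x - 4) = 6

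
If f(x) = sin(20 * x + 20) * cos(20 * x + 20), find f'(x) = 20*cos(40*x + 40)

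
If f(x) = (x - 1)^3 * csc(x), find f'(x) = (x - 1)^2*(-x*cos(x)/sin(x) + 3 + cos(x)/sin(x))/sin(x)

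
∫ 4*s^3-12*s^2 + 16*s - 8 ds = s^4 - 4*s^3 + 8*s^2 - 8*s + C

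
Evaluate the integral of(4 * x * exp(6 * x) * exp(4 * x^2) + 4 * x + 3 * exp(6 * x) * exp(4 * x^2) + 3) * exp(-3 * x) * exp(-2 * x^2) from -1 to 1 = -exp(-1) - exp(-5) + E + exp(5)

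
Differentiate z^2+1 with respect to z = 2*z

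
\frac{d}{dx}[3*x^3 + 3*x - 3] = 9*x^2 + 3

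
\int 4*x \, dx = 2*x^2 + C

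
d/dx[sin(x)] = cos(x)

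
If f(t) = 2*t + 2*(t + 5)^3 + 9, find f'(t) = 6*t^2 + 60*t + 152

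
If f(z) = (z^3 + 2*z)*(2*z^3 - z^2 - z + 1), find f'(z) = 12*z^5 - 5*z^4 + 12*z^3 - 3*z^2 - 4*z + 2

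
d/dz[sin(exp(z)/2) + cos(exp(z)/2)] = sqrt(2)*exp(z)*cos(exp(z)/2 + pi/4)/2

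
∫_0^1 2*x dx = 1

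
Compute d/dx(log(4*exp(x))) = 1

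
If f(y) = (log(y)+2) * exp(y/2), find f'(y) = (y*exp(y/2)*log(y) + 2*y*exp(y/2) + 2*exp(y/2))/(2*y)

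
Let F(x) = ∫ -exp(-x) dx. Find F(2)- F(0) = -1 + exp(-2)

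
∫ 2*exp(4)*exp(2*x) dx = exp(2*x + 4) + C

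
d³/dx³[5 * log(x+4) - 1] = 10/(x^3 + 12*x^2 + 48*x + 64)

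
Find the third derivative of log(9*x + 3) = 54/(27*x^3 + 27*x^2 + 9*x + 1)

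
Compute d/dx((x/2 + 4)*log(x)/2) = (x*log(x) + x + 8)/(4*x)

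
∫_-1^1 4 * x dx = 0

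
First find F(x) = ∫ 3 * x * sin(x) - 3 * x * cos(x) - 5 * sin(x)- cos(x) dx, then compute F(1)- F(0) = -2 - sin(1) - cos(1)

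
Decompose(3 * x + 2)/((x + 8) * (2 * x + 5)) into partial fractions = -1/(2*x + 5) + 2/(x + 8)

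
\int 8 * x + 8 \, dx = 4*x^2 + 8*x + C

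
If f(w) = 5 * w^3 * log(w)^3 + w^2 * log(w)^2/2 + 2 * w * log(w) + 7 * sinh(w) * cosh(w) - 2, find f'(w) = 15*w^2*log(w)^3 + 15*w^2*log(w)^2 + w*log(w)^2 + w*log(w) + 2*log(w) + 7*cosh(2*w) + 2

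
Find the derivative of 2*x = 2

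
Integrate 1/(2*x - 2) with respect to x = log(2*x - 2)/2 + C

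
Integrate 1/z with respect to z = log(3*z/4) + C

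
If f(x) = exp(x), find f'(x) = exp(x)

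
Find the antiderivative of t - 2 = t^2/2 - 2*t + C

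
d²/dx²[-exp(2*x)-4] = -4*exp(2*x)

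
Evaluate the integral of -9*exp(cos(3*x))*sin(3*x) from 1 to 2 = -3*exp(cos(3)) + 3*exp(cos(6))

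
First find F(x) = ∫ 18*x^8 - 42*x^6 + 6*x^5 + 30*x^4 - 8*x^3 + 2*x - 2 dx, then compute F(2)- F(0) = 480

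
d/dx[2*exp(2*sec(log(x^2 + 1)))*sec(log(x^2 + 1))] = 4*x*(1 + 2/cos(log(x^2 + 1)))*exp(2/cos(log(x^2 + 1)))*sin(log(x^2 + 1))/((x^2 + 1)*cos(log(x^2 + 1))^2)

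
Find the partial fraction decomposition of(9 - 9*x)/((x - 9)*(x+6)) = -21/(5*(x + 6)) - 24/(5*(x - 9))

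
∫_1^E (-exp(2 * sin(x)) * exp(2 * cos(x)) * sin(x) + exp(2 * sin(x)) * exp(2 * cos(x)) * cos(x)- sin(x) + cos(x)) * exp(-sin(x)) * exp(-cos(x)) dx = -exp(cos(1) + sin(1)) - exp(-sin(E) - cos(E)) + exp(-sin(1) - cos(1)) + exp(cos(E) + sin(E))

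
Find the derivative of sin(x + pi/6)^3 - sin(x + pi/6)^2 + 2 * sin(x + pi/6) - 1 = 3*sin(x + pi/6)^2*cos(x + pi/6) - sin(2*x + pi/3) + 2*cos(x + pi/6)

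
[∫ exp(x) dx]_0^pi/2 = -1 + exp(pi/2)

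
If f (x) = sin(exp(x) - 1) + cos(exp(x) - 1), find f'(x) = sqrt(2)*exp(x)*cos(exp(x) - 1 + pi/4)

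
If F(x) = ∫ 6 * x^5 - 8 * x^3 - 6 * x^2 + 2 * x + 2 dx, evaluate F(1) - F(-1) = 0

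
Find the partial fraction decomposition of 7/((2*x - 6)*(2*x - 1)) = -7/(5*(2*x - 1)) + 7/(10*(x - 3))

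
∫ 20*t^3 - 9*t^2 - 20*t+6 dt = 5*t^4 - 3*t^3 - 10*t^2 + 6*t + C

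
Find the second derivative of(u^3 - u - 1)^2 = 30*u^4 - 24*u^2 - 12*u + 2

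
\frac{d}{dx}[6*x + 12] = 6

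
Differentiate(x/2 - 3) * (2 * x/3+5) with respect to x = 2*x/3 + 1/2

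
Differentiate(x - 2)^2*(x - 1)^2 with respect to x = 4*x^3 - 18*x^2 + 26*x - 12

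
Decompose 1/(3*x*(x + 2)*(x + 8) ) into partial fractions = 1/(144*(x + 8)) - 1/(36*(x + 2)) + 1/(48*x)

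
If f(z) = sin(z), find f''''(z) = sin(z)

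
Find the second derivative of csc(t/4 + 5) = cot(t/4 + 5)^2*csc(t/4 + 5)/8 + csc(t/4 + 5)/16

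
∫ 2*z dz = z^2 + C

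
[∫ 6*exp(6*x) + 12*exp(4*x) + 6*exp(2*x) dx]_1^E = -(1 + exp(2))^3 + (1 + exp(2*E))^3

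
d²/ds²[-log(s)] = s^(-2)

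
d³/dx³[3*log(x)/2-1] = 3/x^3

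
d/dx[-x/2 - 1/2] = -1/2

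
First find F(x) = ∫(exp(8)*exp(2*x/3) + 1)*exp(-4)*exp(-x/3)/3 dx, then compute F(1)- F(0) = -exp(4) - exp(-13/3) + exp(-4) + exp(13/3)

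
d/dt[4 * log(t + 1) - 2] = 4/(t + 1)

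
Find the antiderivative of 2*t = t^2 + C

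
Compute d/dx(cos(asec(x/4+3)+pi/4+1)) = -4*sin(asec(x/4 + 3) + pi/4 + 1)/(x^2*sqrt(1 - 16/(x^2 + 24*x + 144)) + 24*x*sqrt(1 - 16/(x^2 + 24*x + 144)) + 144*sqrt(1 - 16/(x^2 + 24*x + 144)))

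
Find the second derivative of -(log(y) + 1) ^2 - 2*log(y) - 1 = (2*log(y) + 2)/y^2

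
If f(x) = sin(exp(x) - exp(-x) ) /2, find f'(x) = (exp(2*x) + 1)*exp(-x)*cos(exp(x) - exp(-x))/2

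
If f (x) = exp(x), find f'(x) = exp(x)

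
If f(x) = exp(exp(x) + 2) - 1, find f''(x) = exp(x + exp(x) + 2) + exp(2*x + exp(x) + 2)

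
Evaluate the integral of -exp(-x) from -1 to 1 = -E + exp(-1)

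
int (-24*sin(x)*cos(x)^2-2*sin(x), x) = 8*cos(x) + 2*cos(3*x) + C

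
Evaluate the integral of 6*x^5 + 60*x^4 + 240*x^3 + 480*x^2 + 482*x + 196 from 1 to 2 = 3374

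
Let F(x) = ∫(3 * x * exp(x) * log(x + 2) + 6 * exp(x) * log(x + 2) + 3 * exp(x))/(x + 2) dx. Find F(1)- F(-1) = 3*E*log(3)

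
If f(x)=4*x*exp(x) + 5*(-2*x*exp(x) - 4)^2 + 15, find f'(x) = 40*x^2*exp(2*x) + 40*x*exp(2*x) + 84*x*exp(x) + 84*exp(x)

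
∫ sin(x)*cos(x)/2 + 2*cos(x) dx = (sin(x) + 4)^2/4 + C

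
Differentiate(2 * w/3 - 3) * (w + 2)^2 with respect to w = 2*w^2 - 2*w/3 - 28/3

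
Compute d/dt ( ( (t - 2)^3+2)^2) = 6*t^5 - 60*t^4 + 240*t^3 - 468*t^2 + 432*t - 144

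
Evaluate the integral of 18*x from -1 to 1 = 0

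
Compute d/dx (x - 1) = 1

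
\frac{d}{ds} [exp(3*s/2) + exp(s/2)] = 3*exp(3*s/2)/2 + exp(s/2)/2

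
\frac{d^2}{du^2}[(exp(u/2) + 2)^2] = exp(u/2) + exp(u)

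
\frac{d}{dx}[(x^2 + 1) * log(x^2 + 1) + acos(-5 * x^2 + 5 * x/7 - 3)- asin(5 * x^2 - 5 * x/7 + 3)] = 2*x*log(x^2 + 1) + 2*x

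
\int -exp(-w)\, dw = exp(-w) + C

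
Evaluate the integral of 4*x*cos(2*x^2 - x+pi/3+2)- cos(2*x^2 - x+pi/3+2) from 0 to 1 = sin(pi/3 + 3) - sin(pi/3 + 2)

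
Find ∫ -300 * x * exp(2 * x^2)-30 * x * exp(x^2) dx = (-75*exp(x^2) - 15)*exp(x^2) + C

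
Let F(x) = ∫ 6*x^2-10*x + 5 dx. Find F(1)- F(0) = 2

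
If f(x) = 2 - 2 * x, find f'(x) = -2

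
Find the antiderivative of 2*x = x^2 + C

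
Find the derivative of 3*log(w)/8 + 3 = 3/(8*w)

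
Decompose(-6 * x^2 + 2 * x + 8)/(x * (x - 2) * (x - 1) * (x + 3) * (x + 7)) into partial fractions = -25/(168*(x + 7)) + 13/(60*(x + 3)) - 1/(8*(x - 1)) - 2/(15*(x - 2)) + 4/(21*x)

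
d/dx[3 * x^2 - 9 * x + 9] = 6*x - 9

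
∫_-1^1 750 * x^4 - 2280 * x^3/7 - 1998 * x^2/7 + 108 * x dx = 768/7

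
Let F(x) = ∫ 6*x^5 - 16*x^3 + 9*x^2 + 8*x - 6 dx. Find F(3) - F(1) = 506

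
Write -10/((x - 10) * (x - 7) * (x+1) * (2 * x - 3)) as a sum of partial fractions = -16/(187*(2*x - 3)) + 1/(44*(x + 1)) + 5/(132*(x - 7)) - 10/(561*(x - 10))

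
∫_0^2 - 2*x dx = -4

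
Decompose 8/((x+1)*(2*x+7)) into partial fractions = -16/(5*(2*x + 7)) + 8/(5*(x + 1))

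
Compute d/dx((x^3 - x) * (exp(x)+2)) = x^3*exp(x) + 3*x^2*exp(x) + 6*x^2 - x*exp(x) - exp(x) - 2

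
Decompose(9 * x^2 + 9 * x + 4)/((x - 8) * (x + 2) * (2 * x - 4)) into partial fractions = 11/(40*(x + 2)) - 29/(24*(x - 2)) + 163/(30*(x - 8))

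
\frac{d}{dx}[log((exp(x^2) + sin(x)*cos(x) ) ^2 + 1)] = 2*(8*x*exp(2*x^2) + 4*x*exp(x^2)*sin(2*x) + 4*exp(x^2)*cos(2*x) + sin(4*x))/(-(1 - cos(2*x))^2 + 4*exp(2*x^2) + 4*exp(x^2)*sin(2*x) - 2*cos(2*x) + 6)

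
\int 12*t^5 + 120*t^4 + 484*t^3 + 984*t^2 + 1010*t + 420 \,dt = 2*t^6 + 24*t^5 + 121*t^4 + 328*t^3 + 505*t^2 + 420*t + C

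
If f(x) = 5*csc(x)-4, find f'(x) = -5*cot(x)*csc(x)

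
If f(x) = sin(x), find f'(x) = cos(x)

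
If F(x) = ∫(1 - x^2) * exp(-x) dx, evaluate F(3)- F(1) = -4*exp(-1) + 16*exp(-3)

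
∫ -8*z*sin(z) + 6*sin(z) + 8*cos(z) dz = (8*z - 6)*cos(z) + C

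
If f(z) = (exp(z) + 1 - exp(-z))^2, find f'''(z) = (8*exp(4*z) + 2*exp(3*z) + 2*exp(z) - 8)*exp(-2*z)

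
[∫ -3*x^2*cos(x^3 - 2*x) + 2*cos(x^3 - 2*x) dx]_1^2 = -sin(1) - sin(4)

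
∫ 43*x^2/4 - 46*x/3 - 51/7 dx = 43*x^3/12 - 23*x^2/3 - 51*x/7 + C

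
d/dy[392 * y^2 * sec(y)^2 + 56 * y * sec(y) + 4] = 56*(14*y^2*sin(y)/cos(y)^2 + y*sin(y)/cos(y) + 14*y/cos(y) + 1)/cos(y)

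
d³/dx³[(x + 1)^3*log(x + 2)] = (6*x^3*log(x + 2) + 11*x^3 + 36*x^2*log(x + 2) + 60*x^2 + 72*x*log(x + 2) + 105*x + 48*log(x + 2) + 56)/(x^3 + 6*x^2 + 12*x + 8)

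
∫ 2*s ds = s^2 + C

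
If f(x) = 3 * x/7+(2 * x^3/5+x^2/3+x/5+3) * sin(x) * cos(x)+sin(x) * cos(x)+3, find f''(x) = -4*x^3*sin(2*x)/5 - 2*x^2*sin(2*x)/3 + 12*x^2*cos(2*x)/5 + 4*x*sin(2*x)/5 + 4*x*cos(2*x)/3 - 23*sin(2*x)/3 + 2*cos(2*x)/5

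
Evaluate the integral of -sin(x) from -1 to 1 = 0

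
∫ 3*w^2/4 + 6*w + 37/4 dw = w^3/4 + 3*w^2 + 37*w/4 + C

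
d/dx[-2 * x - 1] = -2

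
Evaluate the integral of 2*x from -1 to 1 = 0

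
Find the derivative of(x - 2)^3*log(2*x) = (3*x^3*log(x) + x^3 + 3*x^3*log(2) - 12*x^2*log(x) - 12*x^2*log(2) - 6*x^2 + 12*x*log(x) + 12*x*log(2) + 12*x - 8)/x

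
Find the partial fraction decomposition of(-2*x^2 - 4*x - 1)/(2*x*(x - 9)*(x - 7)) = 127/(28*(x - 7)) - 199/(36*(x - 9)) - 1/(126*x)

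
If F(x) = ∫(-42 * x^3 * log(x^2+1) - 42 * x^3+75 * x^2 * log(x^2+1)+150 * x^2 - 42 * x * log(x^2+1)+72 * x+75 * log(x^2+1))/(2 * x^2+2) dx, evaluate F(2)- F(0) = 51*log(5)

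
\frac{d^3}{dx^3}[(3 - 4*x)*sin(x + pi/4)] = 4*x*cos(x + pi/4) + 12*sin(x + pi/4) - 3*cos(x + pi/4)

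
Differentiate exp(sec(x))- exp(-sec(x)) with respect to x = (exp(2/cos(x)) + 1)*exp(-sec(x))*sin(x)/cos(x)^2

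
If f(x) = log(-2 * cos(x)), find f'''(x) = -2*sin(x)/cos(x)^3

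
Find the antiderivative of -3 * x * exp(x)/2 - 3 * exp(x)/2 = -3*x*exp(x)/2 + C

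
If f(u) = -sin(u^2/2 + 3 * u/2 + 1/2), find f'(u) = -(u + 3/2)*cos(u^2/2 + 3*u/2 + 1/2)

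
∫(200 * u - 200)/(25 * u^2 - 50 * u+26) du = 4*log(25*(u - 1)^2 + 1) + C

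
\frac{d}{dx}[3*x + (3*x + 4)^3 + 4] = 81*x^2 + 216*x + 147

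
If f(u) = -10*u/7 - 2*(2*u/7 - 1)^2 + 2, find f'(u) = -16*u/49 - 2/7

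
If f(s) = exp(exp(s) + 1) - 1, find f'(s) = exp(s + exp(s) + 1)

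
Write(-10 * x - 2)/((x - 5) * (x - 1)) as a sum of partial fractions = 3/(x - 1) - 13/(x - 5)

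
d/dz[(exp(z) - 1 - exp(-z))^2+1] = (2*exp(4*z) - 2*exp(3*z) - 2*exp(z) - 2)*exp(-2*z)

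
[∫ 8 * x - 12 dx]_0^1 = -8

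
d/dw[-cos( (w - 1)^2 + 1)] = 2*(w - 1)*sin(w^2 - 2*w + 2)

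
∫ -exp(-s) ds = exp(-s) + C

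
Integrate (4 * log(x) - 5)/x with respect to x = 2*(log(x) - 1)^2 - log(x) + C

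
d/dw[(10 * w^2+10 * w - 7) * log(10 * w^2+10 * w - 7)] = 20*w*log(10*w^2 + 10*w - 7) + 20*w + 10*log(10*w^2 + 10*w - 7) + 10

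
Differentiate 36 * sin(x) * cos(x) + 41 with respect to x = 36*cos(2*x)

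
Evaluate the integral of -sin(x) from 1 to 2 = -cos(1) + cos(2)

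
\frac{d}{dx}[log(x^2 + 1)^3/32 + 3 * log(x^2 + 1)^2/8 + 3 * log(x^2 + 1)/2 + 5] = (3*x*log(x^2 + 1)^2 + 24*x*log(x^2 + 1) + 48*x)/(16*x^2 + 16)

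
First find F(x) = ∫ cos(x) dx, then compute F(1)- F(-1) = 2*sin(1)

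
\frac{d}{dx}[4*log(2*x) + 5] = 4/x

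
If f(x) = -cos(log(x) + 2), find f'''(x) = (sin(log(x) + 2) - 3*cos(log(x) + 2))/x^3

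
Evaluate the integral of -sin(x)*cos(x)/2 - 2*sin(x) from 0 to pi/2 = -9/4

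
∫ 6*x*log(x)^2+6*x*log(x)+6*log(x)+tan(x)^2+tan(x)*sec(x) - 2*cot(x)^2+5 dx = 3*x^2*log(x)^2 + 6*x*log(x) + tan(x) + 2*cot(x) + sec(x) + C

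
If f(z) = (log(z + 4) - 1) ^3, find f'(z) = (3*log(z + 4)^2 - 6*log(z + 4) + 3)/(z + 4)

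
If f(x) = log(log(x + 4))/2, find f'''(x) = (2*log(x + 4)^2 + 3*log(x + 4) + 2)/(2*x^3*log(x + 4)^3 + 24*x^2*log(x + 4)^3 + 96*x*log(x + 4)^3 + 128*log(x + 4)^3)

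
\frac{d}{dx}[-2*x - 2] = -2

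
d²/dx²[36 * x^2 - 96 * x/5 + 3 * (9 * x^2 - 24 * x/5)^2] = 2916*x^2 - 7776*x/5 + 5256/25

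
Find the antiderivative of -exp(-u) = exp(-u) + C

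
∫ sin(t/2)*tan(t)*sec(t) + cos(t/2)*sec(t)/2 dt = sin(t/2)*sec(t) + C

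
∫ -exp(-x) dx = exp(-x) + C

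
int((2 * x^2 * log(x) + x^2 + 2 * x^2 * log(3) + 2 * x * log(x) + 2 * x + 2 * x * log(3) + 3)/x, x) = ((x + 1)^2 + 2)*log(3*x) + C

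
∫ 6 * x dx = 3*x^2 + C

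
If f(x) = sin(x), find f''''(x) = sin(x)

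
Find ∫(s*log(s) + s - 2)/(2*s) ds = (s - 2)*log(s)/2 + C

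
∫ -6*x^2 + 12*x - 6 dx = -2*x^3 + 6*x^2 - 6*x + C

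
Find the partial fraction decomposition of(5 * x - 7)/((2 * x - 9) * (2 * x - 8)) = 31/(2*(2*x - 9)) - 13/(2*(x - 4))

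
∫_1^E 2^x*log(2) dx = -2 + 2^E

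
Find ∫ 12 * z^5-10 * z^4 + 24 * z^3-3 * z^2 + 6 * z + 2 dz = 2*z^6 - 2*z^5 + 6*z^4 - z^3 + 3*z^2 + 2*z + C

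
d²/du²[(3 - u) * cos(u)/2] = u*cos(u)/2 + sin(u) - 3*cos(u)/2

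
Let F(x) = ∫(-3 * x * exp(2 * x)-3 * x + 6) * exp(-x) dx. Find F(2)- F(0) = -3*exp(2) + 3*exp(-2)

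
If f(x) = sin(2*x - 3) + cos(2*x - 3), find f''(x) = -4*sin(2*x - 3) - 4*cos(2*x - 3)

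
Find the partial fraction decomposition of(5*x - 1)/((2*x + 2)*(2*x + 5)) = 9/(2*(2*x + 5)) - 1/(x + 1)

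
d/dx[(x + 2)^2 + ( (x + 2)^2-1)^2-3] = 4*x^3 + 24*x^2 + 46*x + 28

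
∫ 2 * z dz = z^2 + C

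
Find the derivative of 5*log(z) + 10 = 5/z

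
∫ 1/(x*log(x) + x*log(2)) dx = log(2*log(2*x)) + C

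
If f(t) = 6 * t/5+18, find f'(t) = 6/5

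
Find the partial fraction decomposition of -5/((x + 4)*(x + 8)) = 5/(4*(x + 8)) - 5/(4*(x + 4))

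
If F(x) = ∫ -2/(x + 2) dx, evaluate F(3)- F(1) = -2*log(5) + 2*log(3)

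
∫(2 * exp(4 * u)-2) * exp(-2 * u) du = 4*sinh(u)^2 + C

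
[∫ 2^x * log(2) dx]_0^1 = 1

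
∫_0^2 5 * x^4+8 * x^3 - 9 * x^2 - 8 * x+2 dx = 28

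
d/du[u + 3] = 1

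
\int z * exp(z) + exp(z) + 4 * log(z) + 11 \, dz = z*(exp(z) + 4*log(z) + 7) + C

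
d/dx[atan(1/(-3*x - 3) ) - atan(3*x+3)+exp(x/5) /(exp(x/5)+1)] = exp(x/5)/(5*exp(2*x/5) + 10*exp(x/5) + 5)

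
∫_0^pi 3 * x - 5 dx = (-4 + 3*pi/4)*(4 + 2*pi) + 16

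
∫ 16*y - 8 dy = 8*y^2 - 8*y + C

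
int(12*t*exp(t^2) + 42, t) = 42*t + 6*exp(t^2) + C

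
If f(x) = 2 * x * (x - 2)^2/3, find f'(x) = 2*x^2 - 16*x/3 + 8/3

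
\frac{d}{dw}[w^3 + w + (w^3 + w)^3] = 9*w^8 + 21*w^6 + 15*w^4 + 6*w^2 + 1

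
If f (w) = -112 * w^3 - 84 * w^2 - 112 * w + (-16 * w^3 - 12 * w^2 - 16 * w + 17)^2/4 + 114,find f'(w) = 384*w^5 + 480*w^4 + 656*w^3 - 456*w^2 - 244*w - 248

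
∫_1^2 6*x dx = 9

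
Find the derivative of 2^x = 2^x*log(2)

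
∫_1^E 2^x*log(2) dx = -2 + 2^E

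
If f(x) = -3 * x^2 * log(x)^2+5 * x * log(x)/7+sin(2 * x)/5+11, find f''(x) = (-210*x*log(x)^2 - 630*x*log(x) - 28*x*sin(2*x) - 210*x + 25)/(35*x)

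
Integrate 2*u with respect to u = u^2 + C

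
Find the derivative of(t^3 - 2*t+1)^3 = 9*t^8 - 42*t^6 + 18*t^5 + 60*t^4 - 48*t^3 - 15*t^2 + 24*t - 6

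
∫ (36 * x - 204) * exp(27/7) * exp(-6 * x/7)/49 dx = 3*(9 - 2*x)*exp(27/7 - 6*x/7)/7 + C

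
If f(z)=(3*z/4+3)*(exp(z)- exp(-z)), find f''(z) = (3*z*exp(2*z) - 3*z + 18*exp(2*z) - 6)*exp(-z)/4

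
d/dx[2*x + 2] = 2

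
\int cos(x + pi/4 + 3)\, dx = sin(x + pi/4 + 3) + C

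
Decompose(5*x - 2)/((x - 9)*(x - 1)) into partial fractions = -3/(8*(x - 1)) + 43/(8*(x - 9))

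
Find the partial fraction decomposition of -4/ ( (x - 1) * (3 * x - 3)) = -4/(3*(x - 1)^2)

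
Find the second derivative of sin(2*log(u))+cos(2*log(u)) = -2*(sin(2*log(u)) + 3*cos(2*log(u)))/u^2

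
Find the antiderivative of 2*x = x^2 + C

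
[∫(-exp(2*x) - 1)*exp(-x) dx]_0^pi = -exp(pi) + exp(-pi)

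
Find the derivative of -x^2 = -2*x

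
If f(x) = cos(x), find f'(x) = -sin(x)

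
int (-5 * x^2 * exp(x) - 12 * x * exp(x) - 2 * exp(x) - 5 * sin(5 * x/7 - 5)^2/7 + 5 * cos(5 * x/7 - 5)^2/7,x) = -x*(5*x + 2)*exp(x) + sin(10*x/7 - 10)/2 + C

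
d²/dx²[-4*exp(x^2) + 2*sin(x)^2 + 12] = -16*x^2*exp(x^2) - 8*exp(x^2) + 4*cos(2*x)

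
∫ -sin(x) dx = cos(x) + C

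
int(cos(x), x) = sin(x) + C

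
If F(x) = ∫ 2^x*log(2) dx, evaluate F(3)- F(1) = 6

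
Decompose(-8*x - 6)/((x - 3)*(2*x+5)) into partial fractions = -28/(11*(2*x + 5)) - 30/(11*(x - 3))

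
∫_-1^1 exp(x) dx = E - exp(-1)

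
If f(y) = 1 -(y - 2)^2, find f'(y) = 4 - 2*y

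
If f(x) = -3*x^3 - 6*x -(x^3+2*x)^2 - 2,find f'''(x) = -120*x^3 - 96*x - 18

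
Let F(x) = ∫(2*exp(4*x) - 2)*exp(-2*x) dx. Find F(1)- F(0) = (E - exp(-1))^2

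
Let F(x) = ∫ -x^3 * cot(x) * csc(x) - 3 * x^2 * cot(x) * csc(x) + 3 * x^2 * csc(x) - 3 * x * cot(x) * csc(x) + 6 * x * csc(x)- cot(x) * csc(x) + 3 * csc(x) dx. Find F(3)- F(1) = -8*csc(1) + 64*csc(3)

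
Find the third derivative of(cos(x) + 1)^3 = 3*(-9*sin(x)^2 + 8*cos(x) + 8)*sin(x)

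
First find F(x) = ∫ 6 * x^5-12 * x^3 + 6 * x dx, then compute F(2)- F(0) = 28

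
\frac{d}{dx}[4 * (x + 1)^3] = 12*x^2 + 24*x + 12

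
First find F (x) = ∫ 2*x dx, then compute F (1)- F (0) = 1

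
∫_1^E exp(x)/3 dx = -E/3 + exp(E)/3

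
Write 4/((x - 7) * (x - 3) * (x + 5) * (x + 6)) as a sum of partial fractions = -4/(117*(x + 6)) + 1/(24*(x + 5)) - 1/(72*(x - 3)) + 1/(156*(x - 7))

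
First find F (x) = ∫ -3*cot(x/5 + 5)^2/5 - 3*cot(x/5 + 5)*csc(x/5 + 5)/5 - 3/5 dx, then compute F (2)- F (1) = 3*csc(27/5) + 3*cot(27/5) - 3*cot(26/5) - 3*csc(26/5)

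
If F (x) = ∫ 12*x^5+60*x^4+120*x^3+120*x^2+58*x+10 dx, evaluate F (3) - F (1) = 8052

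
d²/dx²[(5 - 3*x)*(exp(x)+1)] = -3*x*exp(x) - exp(x)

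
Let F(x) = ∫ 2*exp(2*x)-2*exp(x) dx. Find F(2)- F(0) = (-1 + exp(2))^2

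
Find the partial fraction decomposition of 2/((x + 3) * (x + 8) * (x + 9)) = 1/(3*(x + 9)) - 2/(5*(x + 8)) + 1/(15*(x + 3))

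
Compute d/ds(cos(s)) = -sin(s)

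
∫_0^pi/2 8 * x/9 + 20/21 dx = pi^2/9 + 10*pi/21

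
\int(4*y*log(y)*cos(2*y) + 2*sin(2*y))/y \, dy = 2*log(y)*sin(2*y) + C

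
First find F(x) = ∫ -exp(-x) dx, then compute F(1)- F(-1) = -E + exp(-1)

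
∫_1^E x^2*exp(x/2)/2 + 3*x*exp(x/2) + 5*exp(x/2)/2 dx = -4*exp(1/2) + (1 + E)^2*exp(E/2)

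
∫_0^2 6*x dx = 12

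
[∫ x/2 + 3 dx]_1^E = -49/4 + (E/2 + 3)^2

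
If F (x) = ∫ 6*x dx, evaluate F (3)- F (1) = 24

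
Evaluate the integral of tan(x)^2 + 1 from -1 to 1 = 2*tan(1)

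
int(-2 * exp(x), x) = -2*exp(x) + C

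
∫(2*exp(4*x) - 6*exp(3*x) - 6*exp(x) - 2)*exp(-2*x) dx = ((exp(x) - 3)*exp(x) - 1)^2*exp(-2*x) + C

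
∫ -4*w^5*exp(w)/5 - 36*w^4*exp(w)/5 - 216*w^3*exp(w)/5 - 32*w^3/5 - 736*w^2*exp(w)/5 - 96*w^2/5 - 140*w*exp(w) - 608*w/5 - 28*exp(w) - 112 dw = -4*(w + 1)*(w*exp(w) + 2)*(w^3 + 3*w^2 + 35*w + 35)/5 + C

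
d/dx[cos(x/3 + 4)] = -sin(x/3 + 4)/3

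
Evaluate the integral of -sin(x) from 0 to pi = -2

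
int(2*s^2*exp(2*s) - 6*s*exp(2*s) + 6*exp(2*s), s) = ((s - 2)^2 + 1)*exp(2*s) + C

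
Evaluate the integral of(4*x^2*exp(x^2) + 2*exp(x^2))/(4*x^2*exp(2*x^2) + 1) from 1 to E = -acot(2*E*exp(exp(2))) + acot(2*E)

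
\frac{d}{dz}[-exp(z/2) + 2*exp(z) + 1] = -exp(z/2)/2 + 2*exp(z)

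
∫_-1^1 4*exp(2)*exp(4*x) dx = -exp(-2) + exp(6)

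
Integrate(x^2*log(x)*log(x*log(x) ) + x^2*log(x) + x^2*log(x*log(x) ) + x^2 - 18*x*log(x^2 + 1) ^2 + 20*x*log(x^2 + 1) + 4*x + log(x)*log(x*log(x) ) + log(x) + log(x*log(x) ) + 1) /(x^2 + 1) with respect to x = x*log(x)*log(x*log(x)) - 3*log(x^2 + 1)^3 + 5*log(x^2 + 1)^2 + 2*log(x^2 + 1) + C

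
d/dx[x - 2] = 1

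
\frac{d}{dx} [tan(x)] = cos(x)^(-2)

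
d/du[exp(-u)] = -exp(-u)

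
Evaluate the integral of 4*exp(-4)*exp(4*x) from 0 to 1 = 1 - exp(-4)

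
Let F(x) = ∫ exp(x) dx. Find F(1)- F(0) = -1 + E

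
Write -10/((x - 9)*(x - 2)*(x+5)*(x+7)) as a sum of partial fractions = 5/(144*(x + 7)) - 5/(98*(x + 5)) + 10/(441*(x - 2)) - 5/(784*(x - 9))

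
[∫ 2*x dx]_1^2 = 3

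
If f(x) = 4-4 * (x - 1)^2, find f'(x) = 8 - 8*x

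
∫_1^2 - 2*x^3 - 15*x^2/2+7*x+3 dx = -23/2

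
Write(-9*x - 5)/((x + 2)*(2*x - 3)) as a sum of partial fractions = -37/(7*(2*x - 3)) - 13/(7*(x + 2))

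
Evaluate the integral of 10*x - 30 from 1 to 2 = -15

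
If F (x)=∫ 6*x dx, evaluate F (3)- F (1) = 24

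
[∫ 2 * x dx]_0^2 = 4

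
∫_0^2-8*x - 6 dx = -28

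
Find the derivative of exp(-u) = -exp(-u)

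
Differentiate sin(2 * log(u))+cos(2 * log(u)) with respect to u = 2*sqrt(2)*cos(2*log(u) + pi/4)/u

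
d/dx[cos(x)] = -sin(x)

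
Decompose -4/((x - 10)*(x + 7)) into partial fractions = 4/(17*(x + 7)) - 4/(17*(x - 10))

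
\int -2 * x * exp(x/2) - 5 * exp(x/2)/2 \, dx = (3 - 4*x)*exp(x/2) + C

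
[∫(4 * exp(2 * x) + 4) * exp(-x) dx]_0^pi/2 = -4*exp(-pi/2) + 4*exp(pi/2)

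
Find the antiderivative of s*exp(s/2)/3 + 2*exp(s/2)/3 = 2*s*exp(s/2)/3 + C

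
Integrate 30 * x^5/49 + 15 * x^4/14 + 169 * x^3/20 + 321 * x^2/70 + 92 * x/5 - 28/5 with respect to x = 5*x^6/49 + 3*x^5/14 + 169*x^4/80 + 107*x^3/70 + 46*x^2/5 - 28*x/5 + C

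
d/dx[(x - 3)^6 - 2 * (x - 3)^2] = 6*x^5 - 90*x^4 + 540*x^3 - 1620*x^2 + 2426*x - 1446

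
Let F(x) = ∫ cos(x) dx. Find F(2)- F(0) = sin(2)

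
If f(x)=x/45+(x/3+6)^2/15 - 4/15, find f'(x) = 2*x/135 + 13/45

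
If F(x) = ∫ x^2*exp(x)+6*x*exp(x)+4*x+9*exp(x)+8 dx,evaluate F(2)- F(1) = -10*E + 14 + 17*exp(2)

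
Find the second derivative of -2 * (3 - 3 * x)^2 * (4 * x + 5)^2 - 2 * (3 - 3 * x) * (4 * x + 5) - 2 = -3456*x^2 - 864*x + 1452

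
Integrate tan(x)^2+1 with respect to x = tan(x) + C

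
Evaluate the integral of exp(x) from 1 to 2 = -E + exp(2)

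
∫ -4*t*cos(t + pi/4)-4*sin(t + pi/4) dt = -4*t*sin(t + pi/4) + C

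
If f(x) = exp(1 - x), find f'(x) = -exp(1 - x)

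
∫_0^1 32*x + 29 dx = 45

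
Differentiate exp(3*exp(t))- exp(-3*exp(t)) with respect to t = (3*exp(t) + 3*exp(t + 6*exp(t)))*exp(-3*exp(t))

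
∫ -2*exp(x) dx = -2*exp(x) + C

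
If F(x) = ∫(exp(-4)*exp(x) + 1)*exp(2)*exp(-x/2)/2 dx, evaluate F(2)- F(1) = -E - exp(-3/2) + exp(-1) + exp(3/2)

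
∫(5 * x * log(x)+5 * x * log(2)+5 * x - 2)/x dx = (5*x - 2)*log(2*x) + C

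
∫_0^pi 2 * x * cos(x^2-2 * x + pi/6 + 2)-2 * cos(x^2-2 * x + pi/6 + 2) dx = -sin(pi/6 + 2) + sin(pi/6 + 2 + pi^2)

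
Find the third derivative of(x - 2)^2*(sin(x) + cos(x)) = x^2*sin(x) - x^2*cos(x) - 10*x*sin(x) - 2*x*cos(x) + 10*sin(x) + 14*cos(x)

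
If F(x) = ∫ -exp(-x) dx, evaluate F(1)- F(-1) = -E + exp(-1)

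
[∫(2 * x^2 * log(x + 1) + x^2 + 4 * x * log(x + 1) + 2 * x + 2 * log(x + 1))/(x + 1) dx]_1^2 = -3*log(2) + 8*log(3)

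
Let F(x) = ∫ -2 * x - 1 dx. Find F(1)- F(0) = -2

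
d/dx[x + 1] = 1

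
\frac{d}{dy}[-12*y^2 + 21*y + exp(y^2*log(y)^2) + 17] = 2*y*exp(y^2*log(y)^2)*log(y)^2 + 2*y*exp(y^2*log(y)^2)*log(y) - 24*y + 21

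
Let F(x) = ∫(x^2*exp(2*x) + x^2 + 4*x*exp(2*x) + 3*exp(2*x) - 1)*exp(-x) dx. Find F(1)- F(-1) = -4*exp(-1) + 4*E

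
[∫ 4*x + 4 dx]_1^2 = 10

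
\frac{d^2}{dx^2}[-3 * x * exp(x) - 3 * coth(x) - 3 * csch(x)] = -3*x*exp(x) - 6*exp(x) - 3/sinh(x) - 6*cosh(x)/sinh(x)^3 - 6/sinh(x)^3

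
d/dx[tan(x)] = cos(x)^(-2)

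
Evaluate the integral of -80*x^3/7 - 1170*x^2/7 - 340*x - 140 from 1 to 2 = -7580/7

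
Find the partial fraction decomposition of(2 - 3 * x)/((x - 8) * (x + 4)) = -7/(6*(x + 4)) - 11/(6*(x - 8))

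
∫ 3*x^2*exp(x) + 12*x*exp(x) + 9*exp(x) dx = 3*(x + 1)^2*exp(x) + C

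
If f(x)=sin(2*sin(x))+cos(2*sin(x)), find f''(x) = 2*sin(x)*sin(2*sin(x)) - 2*sin(x)*cos(2*sin(x)) - 4*sin(2*sin(x))*cos(x)^2 - 4*cos(x)^2*cos(2*sin(x))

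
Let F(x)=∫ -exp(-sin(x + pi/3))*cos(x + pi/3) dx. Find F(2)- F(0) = -exp(-sqrt(3)/2) + exp(-sin(pi/3 + 2))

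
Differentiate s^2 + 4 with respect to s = 2*s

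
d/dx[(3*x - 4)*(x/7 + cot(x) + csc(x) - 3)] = -3*x*cot(x)^2 - 3*x*cot(x)*csc(x) - 15*x/7 + 4*cot(x)^2 + 4*cot(x)*csc(x) + 3*cot(x) + 3*csc(x) - 39/7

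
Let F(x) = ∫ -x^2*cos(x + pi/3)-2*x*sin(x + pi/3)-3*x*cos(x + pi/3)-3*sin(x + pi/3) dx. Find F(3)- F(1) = 4*sin(1 + pi/3) - 18*sin(pi/3 + 3)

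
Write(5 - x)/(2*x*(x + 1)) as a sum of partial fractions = -3/(x + 1) + 5/(2*x)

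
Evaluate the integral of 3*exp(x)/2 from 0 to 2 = -3/2 + 3*exp(2)/2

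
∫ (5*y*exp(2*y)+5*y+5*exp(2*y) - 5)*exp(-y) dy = 10*y*sinh(y) + C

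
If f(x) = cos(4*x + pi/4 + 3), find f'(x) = -4*sin(4*x + pi/4 + 3)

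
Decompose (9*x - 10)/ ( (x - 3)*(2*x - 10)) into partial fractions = -17/(4*(x - 3)) + 35/(4*(x - 5))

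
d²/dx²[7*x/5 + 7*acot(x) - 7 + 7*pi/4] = 14*x/(x^4 + 2*x^2 + 1)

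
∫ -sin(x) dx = cos(x) + C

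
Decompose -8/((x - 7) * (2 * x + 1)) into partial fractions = 16/(15*(2*x + 1)) - 8/(15*(x - 7))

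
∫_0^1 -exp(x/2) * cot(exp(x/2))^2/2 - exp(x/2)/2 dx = -cot(1) + cot(exp(1/2))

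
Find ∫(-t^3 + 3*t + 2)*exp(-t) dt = (t + 1)^3*exp(-t) + C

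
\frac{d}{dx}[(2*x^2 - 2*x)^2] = 16*x^3 - 24*x^2 + 8*x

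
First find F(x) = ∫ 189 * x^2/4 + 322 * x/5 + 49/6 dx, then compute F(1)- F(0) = 3367/60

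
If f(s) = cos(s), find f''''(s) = cos(s)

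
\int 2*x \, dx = x^2 + C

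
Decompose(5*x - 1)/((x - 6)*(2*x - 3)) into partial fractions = -13/(9*(2*x - 3)) + 29/(9*(x - 6))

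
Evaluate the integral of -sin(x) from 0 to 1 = -1 + cos(1)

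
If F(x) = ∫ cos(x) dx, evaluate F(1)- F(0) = sin(1)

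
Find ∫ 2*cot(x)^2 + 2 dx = -2/tan(x) + C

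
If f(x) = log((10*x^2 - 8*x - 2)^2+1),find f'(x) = (400*x^3 - 480*x^2 + 48*x + 32)/(100*x^4 - 160*x^3 + 24*x^2 + 32*x + 5)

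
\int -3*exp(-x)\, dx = 3*exp(-x) + C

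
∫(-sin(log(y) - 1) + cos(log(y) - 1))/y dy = sqrt(2)*cos(-log(y) + pi/4 + 1) + C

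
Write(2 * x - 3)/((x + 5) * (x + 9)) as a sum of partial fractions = 21/(4*(x + 9)) - 13/(4*(x + 5))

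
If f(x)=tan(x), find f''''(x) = 24*tan(x)^5 + 40*tan(x)^3 + 16*tan(x)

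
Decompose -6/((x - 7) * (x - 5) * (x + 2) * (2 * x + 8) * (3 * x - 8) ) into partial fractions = -243/(25480*(3*x - 8)) - 1/(1320*(x + 4)) + 1/(588*(x + 2)) + 1/(294*(x - 5)) - 1/(858*(x - 7))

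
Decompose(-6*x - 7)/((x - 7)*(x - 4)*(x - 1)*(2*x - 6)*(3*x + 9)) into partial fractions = 11/(10080*(x + 3)) + 13/(864*(x - 1)) - 25/(288*(x - 3)) + 31/(378*(x - 4)) - 49/(4320*(x - 7))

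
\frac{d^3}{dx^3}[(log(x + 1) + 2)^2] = (4*log(x + 1) + 2)/(x^3 + 3*x^2 + 3*x + 1)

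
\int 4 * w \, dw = 2*w^2 + C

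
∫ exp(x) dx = exp(x) + C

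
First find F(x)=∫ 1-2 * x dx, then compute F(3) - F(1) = -6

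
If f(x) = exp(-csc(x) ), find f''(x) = (-cos(x)^2 - 1 + cos(x)^2/sin(x))*exp(-1/sin(x))/sin(x)^3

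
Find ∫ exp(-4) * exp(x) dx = exp(x - 4) + C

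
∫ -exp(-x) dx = exp(-x) + C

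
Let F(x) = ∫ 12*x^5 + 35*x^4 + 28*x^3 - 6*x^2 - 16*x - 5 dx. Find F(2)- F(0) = 406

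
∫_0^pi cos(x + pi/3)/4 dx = -sqrt(3)/4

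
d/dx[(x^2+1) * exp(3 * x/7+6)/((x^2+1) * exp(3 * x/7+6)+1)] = (3*x^2*exp(3*x/7 + 6) + 14*x*exp(3*x/7 + 6) + 3*exp(3*x/7 + 6))/(7*x^4*exp(12)*exp(6*x/7) + 14*x^2*exp(12)*exp(6*x/7) + 14*x^2*exp(6)*exp(3*x/7) + 7*exp(12)*exp(6*x/7) + 14*exp(6)*exp(3*x/7) + 7)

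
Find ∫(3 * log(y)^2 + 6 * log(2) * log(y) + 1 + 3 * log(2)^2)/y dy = log(2*y)^3 + log(2*y) + C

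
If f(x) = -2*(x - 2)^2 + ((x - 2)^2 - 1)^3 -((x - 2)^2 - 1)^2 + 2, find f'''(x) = 120*x^3 - 720*x^2 + 1344*x - 768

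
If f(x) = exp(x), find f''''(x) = exp(x)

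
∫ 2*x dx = x^2 + C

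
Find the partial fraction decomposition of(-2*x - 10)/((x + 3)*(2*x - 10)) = 1/(4*(x + 3)) - 5/(4*(x - 5))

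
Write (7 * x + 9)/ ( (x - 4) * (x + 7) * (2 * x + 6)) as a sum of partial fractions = -5/(11*(x + 7)) + 3/(14*(x + 3)) + 37/(154*(x - 4))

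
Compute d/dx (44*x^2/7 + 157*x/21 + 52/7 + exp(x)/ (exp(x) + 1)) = (264*x*exp(2*x) + 528*x*exp(x) + 264*x + 157*exp(2*x) + 335*exp(x) + 157)/(21*exp(2*x) + 42*exp(x) + 21)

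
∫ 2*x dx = x^2 + C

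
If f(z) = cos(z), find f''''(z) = cos(z)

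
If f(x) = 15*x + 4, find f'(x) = 15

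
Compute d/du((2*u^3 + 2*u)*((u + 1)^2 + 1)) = 10*u^4 + 16*u^3 + 18*u^2 + 8*u + 4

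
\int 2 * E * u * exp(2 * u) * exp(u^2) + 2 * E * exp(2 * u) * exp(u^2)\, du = exp((u + 1)^2) + C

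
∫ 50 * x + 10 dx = 25*x^2 + 10*x + C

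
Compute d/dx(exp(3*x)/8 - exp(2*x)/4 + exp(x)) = 3*exp(3*x)/8 - exp(2*x)/2 + exp(x)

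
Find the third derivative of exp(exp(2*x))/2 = 4*exp(2*x + exp(2*x)) + 12*exp(4*x + exp(2*x)) + 4*exp(6*x + exp(2*x))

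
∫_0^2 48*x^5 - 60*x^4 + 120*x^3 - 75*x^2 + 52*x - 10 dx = 492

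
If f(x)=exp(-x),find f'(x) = -exp(-x)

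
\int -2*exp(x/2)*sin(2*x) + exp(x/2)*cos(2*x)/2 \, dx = exp(x/2)*cos(2*x) + C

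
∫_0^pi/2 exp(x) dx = -1 + exp(pi/2)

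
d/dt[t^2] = 2*t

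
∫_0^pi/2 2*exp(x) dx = -2 + 2*exp(pi/2)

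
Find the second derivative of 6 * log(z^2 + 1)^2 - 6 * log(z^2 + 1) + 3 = (-24*z^2*log(z^2 + 1) + 60*z^2 + 24*log(z^2 + 1) - 12)/(z^4 + 2*z^2 + 1)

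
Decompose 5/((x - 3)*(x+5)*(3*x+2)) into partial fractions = -45/(143*(3*x + 2)) + 5/(104*(x + 5)) + 5/(88*(x - 3))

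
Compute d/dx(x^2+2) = 2*x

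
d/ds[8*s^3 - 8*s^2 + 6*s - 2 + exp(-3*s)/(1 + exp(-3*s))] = (24*s^2*exp(6*s) + 48*s^2*exp(3*s) + 24*s^2 - 16*s*exp(6*s) - 32*s*exp(3*s) - 16*s + 6*exp(6*s) + 9*exp(3*s) + 6)/(exp(6*s) + 2*exp(3*s) + 1)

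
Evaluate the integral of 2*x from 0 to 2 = 4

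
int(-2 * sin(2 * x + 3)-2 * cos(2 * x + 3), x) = -sin(2*x + 3) + cos(2*x + 3) + C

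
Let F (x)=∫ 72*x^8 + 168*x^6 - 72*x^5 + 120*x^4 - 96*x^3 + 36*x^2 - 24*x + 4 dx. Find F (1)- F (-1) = 144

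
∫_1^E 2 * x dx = -1 + exp(2)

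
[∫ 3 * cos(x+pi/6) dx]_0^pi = -3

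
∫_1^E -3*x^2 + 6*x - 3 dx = (1 - E)^3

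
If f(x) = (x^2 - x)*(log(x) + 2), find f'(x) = 2*x*log(x) + 5*x - log(x) - 3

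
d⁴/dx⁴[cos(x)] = cos(x)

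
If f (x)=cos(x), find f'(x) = -sin(x)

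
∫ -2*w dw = -w^2 + C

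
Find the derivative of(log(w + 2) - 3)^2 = (2*log(w + 2) - 6)/(w + 2)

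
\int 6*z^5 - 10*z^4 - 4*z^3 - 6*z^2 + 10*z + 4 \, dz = z^6 - 2*z^5 - z^4 - 2*z^3 + 5*z^2 + 4*z + C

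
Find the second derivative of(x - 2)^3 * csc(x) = (-x^3 + 2*x^3/sin(x)^2 + 6*x^2 - 6*x^2*cos(x)/sin(x) - 12*x^2/sin(x)^2 - 6*x + 24*x*cos(x)/sin(x) + 24*x/sin(x)^2 - 4 - 24*cos(x)/sin(x) - 16/sin(x)^2)/sin(x)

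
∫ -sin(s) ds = cos(s) + C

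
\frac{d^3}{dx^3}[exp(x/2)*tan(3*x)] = (162*tan(3*x)^4 + 27*tan(3*x)^3 + 873*tan(3*x)^2/4 + 217*tan(3*x)/8 + 225/4)*exp(x/2)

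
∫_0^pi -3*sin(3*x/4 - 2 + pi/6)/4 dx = -sin(pi/3 + 2) - cos(pi/12 + 2)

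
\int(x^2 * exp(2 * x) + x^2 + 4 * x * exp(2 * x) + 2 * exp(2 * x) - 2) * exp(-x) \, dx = 2*x*(x + 2)*sinh(x) + C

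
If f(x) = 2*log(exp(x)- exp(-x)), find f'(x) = (2*exp(2*x) + 2)/(exp(2*x) - 1)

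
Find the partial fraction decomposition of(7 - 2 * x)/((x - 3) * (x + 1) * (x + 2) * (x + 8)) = -23/(462*(x + 8)) + 11/(30*(x + 2)) - 9/(28*(x + 1)) + 1/(220*(x - 3))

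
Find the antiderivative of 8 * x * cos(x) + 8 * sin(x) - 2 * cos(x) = (8*x - 2)*sin(x) + C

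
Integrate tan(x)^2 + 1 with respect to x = tan(x) + C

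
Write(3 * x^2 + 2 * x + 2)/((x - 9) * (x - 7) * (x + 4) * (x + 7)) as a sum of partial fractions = -45/(224*(x + 7)) + 14/(143*(x + 4)) - 163/(308*(x - 7)) + 263/(416*(x - 9))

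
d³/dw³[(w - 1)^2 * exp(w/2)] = w^2*exp(w/2)/8 + 5*w*exp(w/2)/4 + 13*exp(w/2)/8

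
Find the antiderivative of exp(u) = exp(u) + C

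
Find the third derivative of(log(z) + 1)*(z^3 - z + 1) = (6*z^3*log(z) + 17*z^3 + z + 2)/z^3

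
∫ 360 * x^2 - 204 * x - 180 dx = 120*x^3 - 102*x^2 - 180*x + C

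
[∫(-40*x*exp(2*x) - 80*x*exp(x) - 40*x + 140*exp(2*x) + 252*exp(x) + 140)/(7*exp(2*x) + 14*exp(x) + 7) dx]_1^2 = -4*exp(2)/(1 + exp(2)) + 4*E/(1 + E) + 80/7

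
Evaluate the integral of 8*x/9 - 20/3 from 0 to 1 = -56/9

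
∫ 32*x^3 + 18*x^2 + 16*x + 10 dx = 8*x^4 + 6*x^3 + 8*x^2 + 10*x + C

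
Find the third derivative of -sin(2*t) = 8*cos(2*t)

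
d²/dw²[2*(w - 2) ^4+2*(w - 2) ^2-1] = 24*w^2 - 96*w + 100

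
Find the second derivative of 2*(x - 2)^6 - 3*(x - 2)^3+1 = 60*x^4 - 480*x^3 + 1440*x^2 - 1938*x + 996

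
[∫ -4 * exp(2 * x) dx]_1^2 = -2*exp(4) + 2*exp(2)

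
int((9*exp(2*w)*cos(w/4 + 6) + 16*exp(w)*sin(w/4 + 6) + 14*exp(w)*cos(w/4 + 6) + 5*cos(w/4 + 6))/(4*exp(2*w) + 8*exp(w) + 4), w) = (9*exp(w) + 5)*sin(w/4 + 6)/(exp(w) + 1) + C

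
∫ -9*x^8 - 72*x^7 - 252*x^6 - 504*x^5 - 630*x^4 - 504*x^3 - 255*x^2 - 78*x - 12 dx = -x^9 - 9*x^8 - 36*x^7 - 84*x^6 - 126*x^5 - 126*x^4 - 85*x^3 - 39*x^2 - 12*x + C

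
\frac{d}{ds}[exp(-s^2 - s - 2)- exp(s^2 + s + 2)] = (-2*s*exp(2*s^2 + 2*s + 4) - 2*s - exp(2*s^2 + 2*s + 4) - 1)*exp(-s^2 - s - 2)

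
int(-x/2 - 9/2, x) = -x^2/4 - 9*x/2 + C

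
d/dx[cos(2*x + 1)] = -2*sin(2*x + 1)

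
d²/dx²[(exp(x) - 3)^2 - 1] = 4*exp(2*x) - 6*exp(x)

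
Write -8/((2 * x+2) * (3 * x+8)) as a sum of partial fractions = 12/(5*(3*x + 8)) - 4/(5*(x + 1))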